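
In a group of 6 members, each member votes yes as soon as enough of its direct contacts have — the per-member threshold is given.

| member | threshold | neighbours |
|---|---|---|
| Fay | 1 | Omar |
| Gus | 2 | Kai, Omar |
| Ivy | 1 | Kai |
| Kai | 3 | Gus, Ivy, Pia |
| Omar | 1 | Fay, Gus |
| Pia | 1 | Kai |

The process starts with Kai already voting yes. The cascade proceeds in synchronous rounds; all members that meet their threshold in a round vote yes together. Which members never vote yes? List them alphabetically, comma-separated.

Round 1 — Kai votes yes (initial).
Round 2 — checking thresholds:
  Gus: 1 of 2 neighbours < 2, not yet.
  Ivy: 1 of 1 neighbours ≥ 1, votes yes.
  Pia: 1 of 1 neighbours ≥ 1, votes yes.
Round 3 — no new yes votes; cascade stops.

Fay, Gus, Omar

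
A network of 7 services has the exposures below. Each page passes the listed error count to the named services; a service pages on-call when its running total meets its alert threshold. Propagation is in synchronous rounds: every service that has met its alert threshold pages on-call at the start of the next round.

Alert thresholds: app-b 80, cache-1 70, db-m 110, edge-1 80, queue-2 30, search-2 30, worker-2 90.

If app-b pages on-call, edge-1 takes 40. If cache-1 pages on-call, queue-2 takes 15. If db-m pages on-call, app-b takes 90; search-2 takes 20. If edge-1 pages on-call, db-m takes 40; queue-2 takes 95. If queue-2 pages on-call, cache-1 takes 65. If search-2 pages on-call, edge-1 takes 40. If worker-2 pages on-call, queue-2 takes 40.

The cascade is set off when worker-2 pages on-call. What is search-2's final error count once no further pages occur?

0

Round 1 — worker-2 pages on-call (initial).
  queue-2: +40 → 40 ≥ 30
Round 2 — queue-2 pages on-call.
  cache-1: +65 → 65 < 70
No further pages.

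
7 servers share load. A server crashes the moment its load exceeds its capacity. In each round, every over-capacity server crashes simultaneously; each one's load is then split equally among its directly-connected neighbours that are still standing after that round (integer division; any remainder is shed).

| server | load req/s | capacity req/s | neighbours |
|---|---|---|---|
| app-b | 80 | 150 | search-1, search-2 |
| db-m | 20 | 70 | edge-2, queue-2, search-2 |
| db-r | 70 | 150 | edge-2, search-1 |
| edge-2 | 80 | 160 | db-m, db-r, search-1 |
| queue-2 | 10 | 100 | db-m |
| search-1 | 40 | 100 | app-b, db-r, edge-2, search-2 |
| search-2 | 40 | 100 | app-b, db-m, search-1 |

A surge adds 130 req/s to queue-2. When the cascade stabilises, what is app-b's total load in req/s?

140

Round 1 — queue-2 at 140 > 100. queue-2 crashes.
  queue-2 sheds 140 req/s to db-m: 140 each.
    db-m: 20+140 = 160 > 70
Round 2 — db-m crashes.
  db-m sheds 160 req/s to edge-2, search-2: 80 each.
    edge-2: 80+80 = 160 ≤ 160
    search-2: 40+80 = 120 > 100
Round 3 — search-2 crashes.
  search-2 sheds 120 req/s to app-b, search-1: 60 each.
    app-b: 80+60 = 140 ≤ 150
    search-1: 40+60 = 100 ≤ 100
No further crashes.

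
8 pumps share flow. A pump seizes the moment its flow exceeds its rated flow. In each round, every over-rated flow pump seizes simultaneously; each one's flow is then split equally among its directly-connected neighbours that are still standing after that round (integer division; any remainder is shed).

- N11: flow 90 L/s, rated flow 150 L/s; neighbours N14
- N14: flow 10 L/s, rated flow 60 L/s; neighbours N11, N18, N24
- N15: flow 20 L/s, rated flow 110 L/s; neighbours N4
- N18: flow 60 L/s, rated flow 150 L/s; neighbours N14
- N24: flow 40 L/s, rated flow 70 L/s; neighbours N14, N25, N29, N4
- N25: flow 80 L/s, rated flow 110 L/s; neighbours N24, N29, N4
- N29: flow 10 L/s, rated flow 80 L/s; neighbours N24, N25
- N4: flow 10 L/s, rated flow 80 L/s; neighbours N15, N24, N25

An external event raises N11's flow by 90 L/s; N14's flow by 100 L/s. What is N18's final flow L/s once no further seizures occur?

115

Round 1 — N11 at 180 > 150; N14 at 110 > 60. N11, N14 seize.
  N11 sheds 180 L/s: no online neighbours, lost.
  N14 sheds 110 L/s to N18, N24: 55 each.
    N18: 60+55 = 115 ≤ 150
    N24: 40+55 = 95 > 70
Round 2 — N24 seizes.
  N24 sheds 95 L/s to N25, N29, N4: 31 each (2 lost).
    N25: 80+31 = 111 > 110
    N29: 10+31 = 41 ≤ 80
    N4: 10+31 = 41 ≤ 80
Round 3 — N25 seizes.
  N25 sheds 111 L/s to N29, N4: 55 each (1 lost).
    N29: 41+55 = 96 > 80
    N4: 41+55 = 96 > 80
Round 4 — N29, N4 seize.
  N29 sheds 96 L/s: no online neighbours, lost.
  N4 sheds 96 L/s to N15: 96 each.
    N15: 20+96 = 116 > 110
Round 5 — N15 seizes.
  N15 sheds 116 L/s: no online neighbours, lost.
No further seizures.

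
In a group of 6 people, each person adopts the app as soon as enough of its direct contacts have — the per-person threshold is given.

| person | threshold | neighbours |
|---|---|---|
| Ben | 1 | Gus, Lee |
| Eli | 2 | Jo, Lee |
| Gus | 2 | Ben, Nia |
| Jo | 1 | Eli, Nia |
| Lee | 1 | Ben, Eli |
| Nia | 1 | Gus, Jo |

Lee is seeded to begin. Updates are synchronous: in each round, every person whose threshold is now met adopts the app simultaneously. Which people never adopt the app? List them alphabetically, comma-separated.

Eli, Gus, Jo, Nia

Round 1 — Lee adopts the app (initial).
Round 2 — checking thresholds:
  Ben: 1 of 2 neighbours ≥ 1, adopts the app.
  Eli: 1 of 2 neighbours < 2, holds.
Round 3 — no new adoptions; cascade stops.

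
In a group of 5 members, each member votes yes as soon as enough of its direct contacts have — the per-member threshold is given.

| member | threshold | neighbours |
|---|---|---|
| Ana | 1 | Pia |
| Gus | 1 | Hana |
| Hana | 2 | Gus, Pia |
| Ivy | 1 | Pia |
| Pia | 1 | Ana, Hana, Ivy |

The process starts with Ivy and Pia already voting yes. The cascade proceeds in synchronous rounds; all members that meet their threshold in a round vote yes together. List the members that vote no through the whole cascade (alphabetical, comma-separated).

Round 1 — Ivy, Pia vote yes (initial).
Round 2 — checking thresholds:
  Ana: 1 of 1 neighbours ≥ 1, votes yes.
  Hana: 1 of 2 neighbours < 2, below threshold.
Round 3 — no new yes votes; cascade stops.

Gus, Hana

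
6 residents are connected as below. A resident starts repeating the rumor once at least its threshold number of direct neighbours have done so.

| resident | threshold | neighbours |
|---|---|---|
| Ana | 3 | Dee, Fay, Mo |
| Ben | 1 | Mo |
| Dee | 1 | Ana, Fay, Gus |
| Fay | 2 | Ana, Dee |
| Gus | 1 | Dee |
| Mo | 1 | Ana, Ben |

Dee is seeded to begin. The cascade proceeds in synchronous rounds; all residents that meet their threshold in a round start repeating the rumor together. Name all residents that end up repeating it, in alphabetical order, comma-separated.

Dee, Gus

Round 1 — Dee starts repeating the rumor (initial).
Round 2 — checking thresholds:
  Ana: 1 of 3 neighbours < 3, not yet.
  Fay: 1 of 2 neighbours < 2, not yet.
  Gus: 1 of 1 neighbours ≥ 1, starts repeating the rumor.
Round 3 — no new spreads; cascade stops.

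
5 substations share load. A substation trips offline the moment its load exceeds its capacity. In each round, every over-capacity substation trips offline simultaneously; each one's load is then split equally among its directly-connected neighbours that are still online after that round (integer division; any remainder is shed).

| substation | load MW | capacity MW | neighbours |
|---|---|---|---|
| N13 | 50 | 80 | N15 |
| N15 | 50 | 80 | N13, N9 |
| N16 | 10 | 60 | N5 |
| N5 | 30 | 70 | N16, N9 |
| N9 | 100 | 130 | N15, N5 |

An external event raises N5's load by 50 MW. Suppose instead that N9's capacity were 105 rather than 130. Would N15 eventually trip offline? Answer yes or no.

yes

With N9's capacity at 105:
Round 1 — N5 at 80 > 70. N5 trips offline.
  N5 sheds 80 MW to N16, N9: 40 each.
    N16: 10+40 = 50 ≤ 60
    N9: 100+40 = 140 > 105
Round 2 — N9 trips offline.
  N9 sheds 140 MW to N15: 140 each.
    N15: 50+140 = 190 > 80
Round 3 — N15 trips offline.
  N15 sheds 190 MW to N13: 190 each.
    N13: 50+190 = 240 > 80
Round 4 — N13 trips offline.
  N13 sheds 240 MW: no online neighbours, lost.
No further trips.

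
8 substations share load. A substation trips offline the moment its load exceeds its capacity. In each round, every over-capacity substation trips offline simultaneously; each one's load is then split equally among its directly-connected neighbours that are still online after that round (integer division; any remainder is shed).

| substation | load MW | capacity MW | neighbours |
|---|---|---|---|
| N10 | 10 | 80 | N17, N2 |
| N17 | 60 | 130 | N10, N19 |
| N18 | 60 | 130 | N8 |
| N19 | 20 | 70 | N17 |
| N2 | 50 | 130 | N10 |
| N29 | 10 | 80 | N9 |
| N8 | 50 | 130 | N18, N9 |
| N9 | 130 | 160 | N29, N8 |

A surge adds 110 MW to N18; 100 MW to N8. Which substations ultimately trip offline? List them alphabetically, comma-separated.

N18, N29, N8, N9

Round 1 — N18 at 170 > 130; N8 at 150 > 130. N18, N8 trip offline.
  N18 sheds 170 MW: no online neighbours, lost.
  N8 sheds 150 MW to N9: 150 each.
    N9: 130+150 = 280 > 160
Round 2 — N9 trips offline.
  N9 sheds 280 MW to N29: 280 each.
    N29: 10+280 = 290 > 80
Round 3 — N29 trips offline.
  N29 sheds 290 MW: no online neighbours, lost.
No further trips.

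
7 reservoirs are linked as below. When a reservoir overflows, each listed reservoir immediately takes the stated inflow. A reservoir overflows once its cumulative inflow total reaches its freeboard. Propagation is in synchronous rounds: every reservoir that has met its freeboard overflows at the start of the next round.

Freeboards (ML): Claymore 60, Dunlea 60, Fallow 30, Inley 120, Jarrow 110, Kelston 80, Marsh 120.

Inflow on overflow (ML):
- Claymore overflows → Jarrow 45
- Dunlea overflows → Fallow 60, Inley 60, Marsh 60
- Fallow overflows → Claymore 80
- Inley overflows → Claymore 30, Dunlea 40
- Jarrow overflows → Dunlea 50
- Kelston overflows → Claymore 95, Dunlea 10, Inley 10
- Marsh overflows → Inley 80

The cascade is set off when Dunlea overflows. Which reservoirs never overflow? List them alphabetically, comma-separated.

Inley, Jarrow, Kelston, Marsh

Round 1 — Dunlea overflows (initial).
  Fallow: +60 → 60 ≥ 30
  Inley: +60 → 60 < 120
  Marsh: +60 → 60 < 120
Round 2 — Fallow overflows.
  Claymore: +80 → 80 ≥ 60
Round 3 — Claymore overflows.
  Jarrow: +45 → 45 < 110
No further overflows.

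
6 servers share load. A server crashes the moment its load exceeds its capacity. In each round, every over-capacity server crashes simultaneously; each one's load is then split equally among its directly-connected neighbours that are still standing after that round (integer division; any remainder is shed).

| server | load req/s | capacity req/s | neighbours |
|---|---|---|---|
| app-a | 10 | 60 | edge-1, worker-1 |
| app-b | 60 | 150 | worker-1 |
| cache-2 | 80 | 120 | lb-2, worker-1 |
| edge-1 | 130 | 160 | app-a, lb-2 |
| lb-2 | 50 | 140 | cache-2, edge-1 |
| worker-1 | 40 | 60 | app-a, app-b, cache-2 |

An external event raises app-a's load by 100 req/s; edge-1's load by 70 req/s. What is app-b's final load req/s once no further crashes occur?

135

Round 1 — app-a at 110 > 60; edge-1 at 200 > 160. app-a, edge-1 crash.
  app-a sheds 110 req/s to worker-1: 110 each.
    worker-1: 40+110 = 150 > 60
  edge-1 sheds 200 req/s to lb-2: 200 each.
    lb-2: 50+200 = 250 > 140
Round 2 — lb-2, worker-1 crash.
  lb-2 sheds 250 req/s to cache-2: 250 each.
    cache-2: 80+250 = 330 > 120
  worker-1 sheds 150 req/s to app-b, cache-2: 75 each.
    app-b: 60+75 = 135 ≤ 150
    cache-2: 330+75 = 405 > 120
Round 3 — cache-2 crashes.
  cache-2 sheds 405 req/s: no online neighbours, lost.
No further crashes.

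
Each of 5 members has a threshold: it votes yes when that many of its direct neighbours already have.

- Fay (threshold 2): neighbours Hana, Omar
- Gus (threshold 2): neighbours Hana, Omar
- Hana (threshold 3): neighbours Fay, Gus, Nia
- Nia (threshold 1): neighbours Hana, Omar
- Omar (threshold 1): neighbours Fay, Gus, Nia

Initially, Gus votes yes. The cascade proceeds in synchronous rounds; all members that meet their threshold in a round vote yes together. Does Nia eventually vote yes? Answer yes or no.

Round 1 — Gus votes yes (initial).
Round 2 — checking thresholds:
  Hana: 1 of 3 neighbours < 3, below threshold.
  Omar: 1 of 3 neighbours ≥ 1, votes yes.
Round 3 — checking thresholds:
  Fay: 1 of 2 neighbours < 2, below threshold.
  Hana: 1 of 3 neighbours < 3, below threshold.
  Nia: 1 of 2 neighbours ≥ 1, votes yes.
Round 4 — no new yes votes; cascade stops.

yes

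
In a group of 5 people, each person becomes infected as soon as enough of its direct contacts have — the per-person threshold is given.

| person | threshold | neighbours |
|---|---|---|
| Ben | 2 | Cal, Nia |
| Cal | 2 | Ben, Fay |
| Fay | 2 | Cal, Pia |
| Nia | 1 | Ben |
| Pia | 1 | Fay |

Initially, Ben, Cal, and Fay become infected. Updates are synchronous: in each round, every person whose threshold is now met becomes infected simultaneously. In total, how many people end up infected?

5

Round 1 — Ben, Cal, Fay become infected (initial).
Round 2 — checking thresholds:
  Nia: 1 of 1 neighbours ≥ 1, becomes infected.
  Pia: 1 of 1 neighbours ≥ 1, becomes infected.
Round 3 — no new infections; cascade stops.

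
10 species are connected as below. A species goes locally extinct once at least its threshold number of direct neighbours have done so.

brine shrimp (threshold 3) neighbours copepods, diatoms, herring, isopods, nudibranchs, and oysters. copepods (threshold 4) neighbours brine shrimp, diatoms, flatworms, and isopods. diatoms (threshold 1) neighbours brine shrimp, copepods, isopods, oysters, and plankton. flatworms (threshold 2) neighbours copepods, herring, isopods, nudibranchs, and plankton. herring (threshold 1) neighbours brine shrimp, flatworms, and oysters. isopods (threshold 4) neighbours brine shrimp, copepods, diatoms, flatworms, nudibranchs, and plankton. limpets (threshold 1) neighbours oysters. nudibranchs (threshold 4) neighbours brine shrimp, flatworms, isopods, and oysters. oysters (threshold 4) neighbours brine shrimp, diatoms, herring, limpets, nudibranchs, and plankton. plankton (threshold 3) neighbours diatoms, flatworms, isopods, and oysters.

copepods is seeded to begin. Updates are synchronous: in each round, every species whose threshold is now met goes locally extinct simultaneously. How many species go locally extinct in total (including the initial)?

2

Round 1 — copepods goes locally extinct (initial).
Round 2 — checking thresholds:
  brine shrimp: 1 of 6 neighbours < 3, not yet.
  diatoms: 1 of 5 neighbours ≥ 1, goes locally extinct.
  flatworms: 1 of 5 neighbours < 2, not yet.
  isopods: 1 of 6 neighbours < 4, not yet.
Round 3 — no new extinctions; cascade stops.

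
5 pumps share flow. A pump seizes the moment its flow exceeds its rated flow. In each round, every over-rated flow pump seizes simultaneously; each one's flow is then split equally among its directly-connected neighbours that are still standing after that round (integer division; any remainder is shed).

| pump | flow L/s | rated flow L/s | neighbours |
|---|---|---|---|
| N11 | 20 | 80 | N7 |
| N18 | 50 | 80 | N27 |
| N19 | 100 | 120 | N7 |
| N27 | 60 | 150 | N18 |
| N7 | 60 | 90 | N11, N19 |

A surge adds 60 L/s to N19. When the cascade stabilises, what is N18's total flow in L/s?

50

Round 1 — N19 at 160 > 120. N19 seizes.
  N19 sheds 160 L/s to N7: 160 each.
    N7: 60+160 = 220 > 90
Round 2 — N7 seizes.
  N7 sheds 220 L/s to N11: 220 each.
    N11: 20+220 = 240 > 80
Round 3 — N11 seizes.
  N11 sheds 240 L/s: no online neighbours, lost.
No further seizures.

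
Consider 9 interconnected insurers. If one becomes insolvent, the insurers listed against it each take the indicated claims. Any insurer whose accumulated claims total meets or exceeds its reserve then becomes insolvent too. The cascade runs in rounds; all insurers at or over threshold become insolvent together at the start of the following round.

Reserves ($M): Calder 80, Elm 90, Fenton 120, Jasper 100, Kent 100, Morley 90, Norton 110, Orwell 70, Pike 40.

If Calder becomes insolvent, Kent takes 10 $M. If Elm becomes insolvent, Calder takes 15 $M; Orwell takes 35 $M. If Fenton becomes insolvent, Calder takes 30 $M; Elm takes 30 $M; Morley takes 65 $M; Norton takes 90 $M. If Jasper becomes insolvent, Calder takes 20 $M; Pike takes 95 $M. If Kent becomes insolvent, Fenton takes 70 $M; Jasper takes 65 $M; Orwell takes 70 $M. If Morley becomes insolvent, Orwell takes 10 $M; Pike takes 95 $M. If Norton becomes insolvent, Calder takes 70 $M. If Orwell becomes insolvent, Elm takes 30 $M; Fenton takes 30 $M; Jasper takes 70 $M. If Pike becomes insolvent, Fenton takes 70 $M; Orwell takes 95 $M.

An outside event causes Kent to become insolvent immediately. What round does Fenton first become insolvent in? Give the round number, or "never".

5

Round 1 — Kent becomes insolvent (initial).
  Fenton: +70 → 70 < 120
  Jasper: +65 → 65 < 100
  Orwell: +70 → 70 ≥ 70
Round 2 — Orwell becomes insolvent.
  Elm: +30 → 30 < 90
  Fenton: +30 → 100 < 120
  Jasper: +70 → 135 ≥ 100
Round 3 — Jasper becomes insolvent.
  Calder: +20 → 20 < 80
  Pike: +95 → 95 ≥ 40
Round 4 — Pike becomes insolvent.
  Fenton: +70 → 170 ≥ 120
Round 5 — Fenton becomes insolvent.
  Calder: +30 → 50 < 80
  Elm: +30 → 60 < 90
  Morley: +65 → 65 < 90
  Norton: +90 → 90 < 110
No further insolvencies.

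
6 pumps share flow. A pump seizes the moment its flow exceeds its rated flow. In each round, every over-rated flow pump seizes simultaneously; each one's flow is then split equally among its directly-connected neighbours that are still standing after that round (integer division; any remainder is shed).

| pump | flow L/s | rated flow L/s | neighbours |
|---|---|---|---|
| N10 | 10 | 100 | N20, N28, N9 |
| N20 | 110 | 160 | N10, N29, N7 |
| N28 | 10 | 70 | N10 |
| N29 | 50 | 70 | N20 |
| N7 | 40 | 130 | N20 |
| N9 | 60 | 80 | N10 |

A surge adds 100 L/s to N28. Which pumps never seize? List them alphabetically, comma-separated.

N7

Round 1 — N28 at 110 > 70. N28 seizes.
  N28 sheds 110 L/s to N10: 110 each.
    N10: 10+110 = 120 > 100
Round 2 — N10 seizes.
  N10 sheds 120 L/s to N20, N9: 60 each.
    N20: 110+60 = 170 > 160
    N9: 60+60 = 120 > 80
Round 3 — N20, N9 seize.
  N20 sheds 170 L/s to N29, N7: 85 each.
    N29: 50+85 = 135 > 70
    N7: 40+85 = 125 ≤ 130
  N9 sheds 120 L/s: no online neighbours, lost.
Round 4 — N29 seizes.
  N29 sheds 135 L/s: no online neighbours, lost.
No further seizures.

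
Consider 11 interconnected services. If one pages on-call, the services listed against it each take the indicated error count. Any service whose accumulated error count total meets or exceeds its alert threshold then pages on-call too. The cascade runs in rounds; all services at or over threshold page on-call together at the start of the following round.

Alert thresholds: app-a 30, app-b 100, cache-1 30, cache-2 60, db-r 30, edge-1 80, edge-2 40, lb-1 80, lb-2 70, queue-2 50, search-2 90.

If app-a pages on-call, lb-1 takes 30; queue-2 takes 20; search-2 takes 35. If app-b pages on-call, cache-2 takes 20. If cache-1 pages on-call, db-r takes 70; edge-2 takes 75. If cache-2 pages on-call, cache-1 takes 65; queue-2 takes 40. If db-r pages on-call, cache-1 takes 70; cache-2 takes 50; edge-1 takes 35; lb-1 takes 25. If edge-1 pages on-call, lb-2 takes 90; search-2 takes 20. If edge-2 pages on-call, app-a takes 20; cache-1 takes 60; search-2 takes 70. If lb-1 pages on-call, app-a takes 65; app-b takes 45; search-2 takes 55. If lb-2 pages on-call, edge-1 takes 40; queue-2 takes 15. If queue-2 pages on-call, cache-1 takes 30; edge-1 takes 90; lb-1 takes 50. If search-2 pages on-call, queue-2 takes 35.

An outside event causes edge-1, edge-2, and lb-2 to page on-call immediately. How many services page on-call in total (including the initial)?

Round 1 — edge-1, edge-2, lb-2 page on-call (initial).
  app-a: +20 → 20 < 30
  cache-1: +60 → 60 ≥ 30
  queue-2: +15 → 15 < 50
  search-2: +20+70 → 90 ≥ 90
Round 2 — cache-1, search-2 page on-call.
  db-r: +70 → 70 ≥ 30
  queue-2: +35 → 50 ≥ 50
Round 3 — db-r, queue-2 page on-call.
  cache-2: +50 → 50 < 60
  lb-1: +25+50 → 75 < 80
No further pages.

7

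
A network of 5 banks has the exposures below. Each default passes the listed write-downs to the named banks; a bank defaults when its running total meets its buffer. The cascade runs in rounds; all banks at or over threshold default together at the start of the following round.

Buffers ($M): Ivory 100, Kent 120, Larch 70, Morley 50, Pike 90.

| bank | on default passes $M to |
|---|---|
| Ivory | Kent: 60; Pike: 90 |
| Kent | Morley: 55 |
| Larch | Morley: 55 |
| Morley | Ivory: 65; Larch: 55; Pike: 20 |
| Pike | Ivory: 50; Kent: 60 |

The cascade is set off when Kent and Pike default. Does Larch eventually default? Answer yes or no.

no

Round 1 — Kent, Pike default (initial).
  Ivory: +50 → 50 < 100
  Morley: +55 → 55 ≥ 50
Round 2 — Morley defaults.
  Ivory: +65 → 115 ≥ 100
  Larch: +55 → 55 < 70
Round 3 — Ivory defaults.
No further defaults.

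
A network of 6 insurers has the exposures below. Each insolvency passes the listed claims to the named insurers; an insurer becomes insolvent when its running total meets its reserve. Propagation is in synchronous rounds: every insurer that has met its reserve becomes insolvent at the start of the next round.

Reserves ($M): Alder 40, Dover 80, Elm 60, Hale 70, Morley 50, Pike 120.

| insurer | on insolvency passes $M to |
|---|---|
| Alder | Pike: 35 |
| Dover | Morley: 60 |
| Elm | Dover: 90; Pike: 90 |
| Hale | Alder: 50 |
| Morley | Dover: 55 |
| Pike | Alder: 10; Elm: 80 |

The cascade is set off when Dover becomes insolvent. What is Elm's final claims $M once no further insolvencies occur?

0

Round 1 — Dover becomes insolvent (initial).
  Morley: +60 → 60 ≥ 50
Round 2 — Morley becomes insolvent.
No further insolvencies.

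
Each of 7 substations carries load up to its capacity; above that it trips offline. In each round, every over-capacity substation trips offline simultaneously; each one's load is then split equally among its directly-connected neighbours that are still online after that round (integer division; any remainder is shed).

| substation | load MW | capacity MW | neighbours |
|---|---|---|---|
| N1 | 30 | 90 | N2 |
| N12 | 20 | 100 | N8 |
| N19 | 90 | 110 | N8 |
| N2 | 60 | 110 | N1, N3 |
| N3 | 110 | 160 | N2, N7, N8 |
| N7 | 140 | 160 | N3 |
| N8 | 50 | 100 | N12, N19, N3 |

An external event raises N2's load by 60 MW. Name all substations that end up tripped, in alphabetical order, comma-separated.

Round 1 — N2 at 120 > 110. N2 trips offline.
  N2 sheds 120 MW to N1, N3: 60 each.
    N1: 30+60 = 90 ≤ 90
    N3: 110+60 = 170 > 160
Round 2 — N3 trips offline.
  N3 sheds 170 MW to N7, N8: 85 each.
    N7: 140+85 = 225 > 160
    N8: 50+85 = 135 > 100
Round 3 — N7, N8 trip offline.
  N7 sheds 225 MW: no online neighbours, lost.
  N8 sheds 135 MW to N12, N19: 67 each (1 lost).
    N12: 20+67 = 87 ≤ 100
    N19: 90+67 = 157 > 110
Round 4 — N19 trips offline.
  N19 sheds 157 MW: no online neighbours, lost.
No further trips.

N19, N2, N3, N7, N8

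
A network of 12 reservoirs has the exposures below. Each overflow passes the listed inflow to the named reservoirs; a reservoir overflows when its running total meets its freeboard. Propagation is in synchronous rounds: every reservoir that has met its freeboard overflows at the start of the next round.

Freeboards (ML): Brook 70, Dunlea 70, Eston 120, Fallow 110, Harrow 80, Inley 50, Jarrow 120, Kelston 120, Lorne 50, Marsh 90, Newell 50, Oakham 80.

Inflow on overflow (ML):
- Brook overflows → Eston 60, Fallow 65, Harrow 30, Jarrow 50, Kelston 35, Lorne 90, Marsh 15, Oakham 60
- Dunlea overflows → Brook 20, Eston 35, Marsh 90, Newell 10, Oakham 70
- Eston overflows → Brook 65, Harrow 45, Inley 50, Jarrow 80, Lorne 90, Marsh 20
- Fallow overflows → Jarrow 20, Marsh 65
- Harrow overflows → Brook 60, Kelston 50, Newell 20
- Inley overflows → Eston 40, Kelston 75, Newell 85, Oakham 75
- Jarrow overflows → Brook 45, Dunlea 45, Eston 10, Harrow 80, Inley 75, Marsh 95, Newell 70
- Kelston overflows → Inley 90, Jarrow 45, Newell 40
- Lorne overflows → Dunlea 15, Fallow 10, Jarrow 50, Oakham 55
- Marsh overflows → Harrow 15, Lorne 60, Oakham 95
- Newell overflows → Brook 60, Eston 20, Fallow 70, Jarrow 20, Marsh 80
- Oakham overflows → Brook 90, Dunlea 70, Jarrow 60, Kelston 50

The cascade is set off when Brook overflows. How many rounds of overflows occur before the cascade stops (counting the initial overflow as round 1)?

Round 1 — Brook overflows (initial).
  Eston: +60 → 60 < 120
  Fallow: +65 → 65 < 110
  Harrow: +30 → 30 < 80
  Jarrow: +50 → 50 < 120
  Kelston: +35 → 35 < 120
  Lorne: +90 → 90 ≥ 50
  Marsh: +15 → 15 < 90
  Oakham: +60 → 60 < 80
Round 2 — Lorne overflows.
  Dunlea: +15 → 15 < 70
  Fallow: +10 → 75 < 110
  Jarrow: +50 → 100 < 120
  Oakham: +55 → 115 ≥ 80
Round 3 — Oakham overflows.
  Dunlea: +70 → 85 ≥ 70
  Jarrow: +60 → 160 ≥ 120
  Kelston: +50 → 85 < 120
Round 4 — Dunlea, Jarrow overflow.
  Eston: +35+10 → 105 < 120
  Harrow: +80 → 110 ≥ 80
  Inley: +75 → 75 ≥ 50
  Marsh: +90+95 → 200 ≥ 90
  Newell: +10+70 → 80 ≥ 50
Round 5 — Harrow, Inley, Marsh, Newell overflow.
  Eston: +40+20 → 165 ≥ 120
  Fallow: +70 → 145 ≥ 110
  Kelston: +50+75 → 210 ≥ 120
Round 6 — Eston, Fallow, Kelston overflow.
No further overflows.

6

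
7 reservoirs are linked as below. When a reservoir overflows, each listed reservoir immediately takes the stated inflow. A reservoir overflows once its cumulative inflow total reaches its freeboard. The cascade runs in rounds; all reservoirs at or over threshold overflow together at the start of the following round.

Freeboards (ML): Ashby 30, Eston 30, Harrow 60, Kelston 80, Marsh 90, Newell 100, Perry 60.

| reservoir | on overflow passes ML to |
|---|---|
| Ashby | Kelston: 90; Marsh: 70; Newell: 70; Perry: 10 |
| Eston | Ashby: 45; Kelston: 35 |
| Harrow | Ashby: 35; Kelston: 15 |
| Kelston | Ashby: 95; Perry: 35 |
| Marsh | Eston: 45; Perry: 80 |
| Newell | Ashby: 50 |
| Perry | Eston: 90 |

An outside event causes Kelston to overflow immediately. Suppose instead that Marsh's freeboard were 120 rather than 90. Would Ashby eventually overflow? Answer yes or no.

yes

With Marsh's freeboard at 120:
Round 1 — Kelston overflows (initial).
  Ashby: +95 → 95 ≥ 30
  Perry: +35 → 35 < 60
Round 2 — Ashby overflows.
  Marsh: +70 → 70 < 120
  Newell: +70 → 70 < 100
  Perry: +10 → 45 < 60
No further overflows.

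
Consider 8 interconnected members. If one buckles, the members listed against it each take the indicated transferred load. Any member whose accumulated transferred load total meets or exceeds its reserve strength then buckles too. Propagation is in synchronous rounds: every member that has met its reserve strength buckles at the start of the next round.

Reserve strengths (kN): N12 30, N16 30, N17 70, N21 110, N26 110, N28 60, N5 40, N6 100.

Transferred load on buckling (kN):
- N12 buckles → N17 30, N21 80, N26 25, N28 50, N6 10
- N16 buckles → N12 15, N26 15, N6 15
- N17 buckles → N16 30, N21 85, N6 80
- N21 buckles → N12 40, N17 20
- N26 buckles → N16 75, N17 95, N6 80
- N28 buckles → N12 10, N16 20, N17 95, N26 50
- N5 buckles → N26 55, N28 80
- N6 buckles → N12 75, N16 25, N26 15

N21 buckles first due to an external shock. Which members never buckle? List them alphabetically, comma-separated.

N16, N17, N26, N28, N5, N6

Round 1 — N21 buckles (initial).
  N12: +40 → 40 ≥ 30
  N17: +20 → 20 < 70
Round 2 — N12 buckles.
  N17: +30 → 50 < 70
  N26: +25 → 25 < 110
  N28: +50 → 50 < 60
  N6: +10 → 10 < 100
No further bucklings.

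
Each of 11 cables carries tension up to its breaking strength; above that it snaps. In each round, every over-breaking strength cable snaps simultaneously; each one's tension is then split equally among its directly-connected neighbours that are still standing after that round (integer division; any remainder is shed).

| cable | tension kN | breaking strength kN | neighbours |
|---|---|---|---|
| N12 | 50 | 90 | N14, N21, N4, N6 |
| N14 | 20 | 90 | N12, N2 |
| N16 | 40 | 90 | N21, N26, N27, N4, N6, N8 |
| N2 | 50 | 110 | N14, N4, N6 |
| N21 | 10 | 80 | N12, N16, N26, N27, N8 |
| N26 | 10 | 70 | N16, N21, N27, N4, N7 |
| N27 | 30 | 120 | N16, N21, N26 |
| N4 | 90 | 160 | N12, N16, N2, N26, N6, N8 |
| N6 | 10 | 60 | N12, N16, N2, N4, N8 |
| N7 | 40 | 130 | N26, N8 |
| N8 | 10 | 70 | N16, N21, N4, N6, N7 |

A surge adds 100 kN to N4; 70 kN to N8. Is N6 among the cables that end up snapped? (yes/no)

Round 1 — N4 at 190 > 160; N8 at 80 > 70. N4, N8 snap.
  N4 sheds 190 kN to N12, N16, N2, N26, N6: 38 each.
    N12: 50+38 = 88 ≤ 90
    N16: 40+38 = 78 ≤ 90
    N2: 50+38 = 88 ≤ 110
    N26: 10+38 = 48 ≤ 70
    N6: 10+38 = 48 ≤ 60
  N8 sheds 80 kN to N16, N21, N6, N7: 20 each.
    N16: 78+20 = 98 > 90
    N21: 10+20 = 30 ≤ 80
    N6: 48+20 = 68 > 60
    N7: 40+20 = 60 ≤ 130
Round 2 — N16, N6 snap.
  N16 sheds 98 kN to N21, N26, N27: 32 each (2 lost).
    N21: 30+32 = 62 ≤ 80
    N26: 48+32 = 80 > 70
    N27: 30+32 = 62 ≤ 120
  N6 sheds 68 kN to N12, N2: 34 each.
    N12: 88+34 = 122 > 90
    N2: 88+34 = 122 > 110
Round 3 — N12, N2, N26 snap.
  N12 sheds 122 kN to N14, N21: 61 each.
    N14: 20+61 = 81 ≤ 90
    N21: 62+61 = 123 > 80
  N2 sheds 122 kN to N14: 122 each.
    N14: 81+122 = 203 > 90
  N26 sheds 80 kN to N21, N27, N7: 26 each (2 lost).
    N21: 123+26 = 149 > 80
    N27: 62+26 = 88 ≤ 120
    N7: 60+26 = 86 ≤ 130
Round 4 — N14, N21 snap.
  N14 sheds 203 kN: no online neighbours, lost.
  N21 sheds 149 kN to N27: 149 each.
    N27: 88+149 = 237 > 120
Round 5 — N27 snaps.
  N27 sheds 237 kN: no online neighbours, lost.
No further breaks.

yes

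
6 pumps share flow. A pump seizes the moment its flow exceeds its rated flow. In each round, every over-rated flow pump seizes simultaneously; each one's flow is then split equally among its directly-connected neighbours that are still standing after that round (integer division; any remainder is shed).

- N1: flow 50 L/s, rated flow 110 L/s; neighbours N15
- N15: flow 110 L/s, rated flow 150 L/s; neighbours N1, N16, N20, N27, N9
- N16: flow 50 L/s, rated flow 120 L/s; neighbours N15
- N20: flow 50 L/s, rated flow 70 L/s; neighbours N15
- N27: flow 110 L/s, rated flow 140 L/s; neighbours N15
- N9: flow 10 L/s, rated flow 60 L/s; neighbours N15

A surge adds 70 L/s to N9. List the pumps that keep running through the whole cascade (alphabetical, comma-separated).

Round 1 — N9 at 80 > 60. N9 seizes.
  N9 sheds 80 L/s to N15: 80 each.
    N15: 110+80 = 190 > 150
Round 2 — N15 seizes.
  N15 sheds 190 L/s to N1, N16, N20, N27: 47 each (2 lost).
    N1: 50+47 = 97 ≤ 110
    N16: 50+47 = 97 ≤ 120
    N20: 50+47 = 97 > 70
    N27: 110+47 = 157 > 140
Round 3 — N20, N27 seize.
  N20 sheds 97 L/s: no online neighbours, lost.
  N27 sheds 157 L/s: no online neighbours, lost.
No further seizures.

N1, N16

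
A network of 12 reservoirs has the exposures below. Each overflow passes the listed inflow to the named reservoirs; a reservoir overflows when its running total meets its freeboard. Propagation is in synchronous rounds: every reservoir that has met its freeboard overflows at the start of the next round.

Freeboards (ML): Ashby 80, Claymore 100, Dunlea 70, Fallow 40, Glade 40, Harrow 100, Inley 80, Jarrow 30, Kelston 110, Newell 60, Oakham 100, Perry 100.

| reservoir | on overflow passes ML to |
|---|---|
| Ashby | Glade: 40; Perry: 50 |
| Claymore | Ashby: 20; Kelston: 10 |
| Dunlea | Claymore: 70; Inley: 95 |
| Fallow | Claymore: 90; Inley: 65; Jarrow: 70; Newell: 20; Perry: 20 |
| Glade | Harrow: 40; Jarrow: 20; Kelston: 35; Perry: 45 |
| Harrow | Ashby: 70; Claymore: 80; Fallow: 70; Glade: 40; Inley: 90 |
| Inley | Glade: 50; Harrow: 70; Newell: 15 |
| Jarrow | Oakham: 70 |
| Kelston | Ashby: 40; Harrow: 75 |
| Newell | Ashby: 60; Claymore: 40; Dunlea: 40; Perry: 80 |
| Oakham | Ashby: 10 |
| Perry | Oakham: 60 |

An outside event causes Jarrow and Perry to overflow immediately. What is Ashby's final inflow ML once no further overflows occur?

Round 1 — Jarrow, Perry overflow (initial).
  Oakham: +70+60 → 130 ≥ 100
Round 2 — Oakham overflows.
  Ashby: +10 → 10 < 80
No further overflows.

10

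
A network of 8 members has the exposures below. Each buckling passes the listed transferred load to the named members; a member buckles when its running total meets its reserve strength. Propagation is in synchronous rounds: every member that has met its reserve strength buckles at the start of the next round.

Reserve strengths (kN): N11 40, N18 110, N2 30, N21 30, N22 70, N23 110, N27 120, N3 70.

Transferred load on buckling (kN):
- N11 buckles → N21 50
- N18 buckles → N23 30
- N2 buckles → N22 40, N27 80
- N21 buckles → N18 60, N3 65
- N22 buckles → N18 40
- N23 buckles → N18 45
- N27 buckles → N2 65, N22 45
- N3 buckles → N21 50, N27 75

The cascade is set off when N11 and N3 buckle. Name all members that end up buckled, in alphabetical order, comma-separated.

N11, N21, N3

Round 1 — N11, N3 buckle (initial).
  N21: +50+50 → 100 ≥ 30
  N27: +75 → 75 < 120
Round 2 — N21 buckles.
  N18: +60 → 60 < 110
No further bucklings.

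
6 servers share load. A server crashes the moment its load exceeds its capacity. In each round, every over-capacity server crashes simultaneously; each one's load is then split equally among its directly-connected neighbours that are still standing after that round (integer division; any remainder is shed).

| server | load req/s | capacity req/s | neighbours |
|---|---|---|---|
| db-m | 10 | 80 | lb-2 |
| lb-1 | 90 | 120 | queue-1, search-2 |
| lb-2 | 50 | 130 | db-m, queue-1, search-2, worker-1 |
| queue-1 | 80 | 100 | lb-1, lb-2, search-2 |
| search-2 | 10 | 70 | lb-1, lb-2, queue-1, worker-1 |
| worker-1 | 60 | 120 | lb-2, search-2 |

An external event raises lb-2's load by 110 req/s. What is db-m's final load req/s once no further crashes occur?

50

Round 1 — lb-2 at 160 > 130. lb-2 crashes.
  lb-2 sheds 160 req/s to db-m, queue-1, search-2, worker-1: 40 each.
    db-m: 10+40 = 50 ≤ 80
    queue-1: 80+40 = 120 > 100
    search-2: 10+40 = 50 ≤ 70
    worker-1: 60+40 = 100 ≤ 120
Round 2 — queue-1 crashes.
  queue-1 sheds 120 req/s to lb-1, search-2: 60 each.
    lb-1: 90+60 = 150 > 120
    search-2: 50+60 = 110 > 70
Round 3 — lb-1, search-2 crash.
  lb-1 sheds 150 req/s: no online neighbours, lost.
  search-2 sheds 110 req/s to worker-1: 110 each.
    worker-1: 100+110 = 210 > 120
Round 4 — worker-1 crashes.
  worker-1 sheds 210 req/s: no online neighbours, lost.
No further crashes.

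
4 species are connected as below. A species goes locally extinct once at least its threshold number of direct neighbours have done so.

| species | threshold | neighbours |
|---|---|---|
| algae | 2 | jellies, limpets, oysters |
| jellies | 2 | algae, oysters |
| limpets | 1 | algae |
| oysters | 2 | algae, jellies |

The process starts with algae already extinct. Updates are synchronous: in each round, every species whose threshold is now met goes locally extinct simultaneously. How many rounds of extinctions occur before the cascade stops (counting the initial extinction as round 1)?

Round 1 — algae goes locally extinct (initial).
Round 2 — checking thresholds:
  jellies: 1 of 2 neighbours < 2, not yet.
  limpets: 1 of 1 neighbours ≥ 1, goes locally extinct.
  oysters: 1 of 2 neighbours < 2, not yet.
Round 3 — no new extinctions; cascade stops.

2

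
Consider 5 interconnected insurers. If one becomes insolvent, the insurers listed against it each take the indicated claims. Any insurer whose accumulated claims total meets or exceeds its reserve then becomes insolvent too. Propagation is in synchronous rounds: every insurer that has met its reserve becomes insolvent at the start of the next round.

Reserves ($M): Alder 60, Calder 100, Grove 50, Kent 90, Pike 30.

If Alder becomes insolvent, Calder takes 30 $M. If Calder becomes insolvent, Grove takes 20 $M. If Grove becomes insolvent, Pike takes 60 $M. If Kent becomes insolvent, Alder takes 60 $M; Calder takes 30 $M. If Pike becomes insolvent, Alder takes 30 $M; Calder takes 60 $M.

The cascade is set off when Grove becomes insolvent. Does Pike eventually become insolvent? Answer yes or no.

Round 1 — Grove becomes insolvent (initial).
  Pike: +60 → 60 ≥ 30
Round 2 — Pike becomes insolvent.
  Alder: +30 → 30 < 60
  Calder: +60 → 60 < 100
No further insolvencies.

yes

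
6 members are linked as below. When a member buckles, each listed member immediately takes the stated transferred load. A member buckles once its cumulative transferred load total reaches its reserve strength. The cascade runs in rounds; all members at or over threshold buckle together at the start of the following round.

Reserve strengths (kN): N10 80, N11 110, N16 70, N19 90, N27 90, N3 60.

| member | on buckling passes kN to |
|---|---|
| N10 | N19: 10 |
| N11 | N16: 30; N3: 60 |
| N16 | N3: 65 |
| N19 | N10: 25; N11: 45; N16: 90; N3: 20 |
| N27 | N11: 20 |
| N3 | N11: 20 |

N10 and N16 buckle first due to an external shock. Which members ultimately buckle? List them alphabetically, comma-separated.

Round 1 — N10, N16 buckle (initial).
  N19: +10 → 10 < 90
  N3: +65 → 65 ≥ 60
Round 2 — N3 buckles.
  N11: +20 → 20 < 110
No further bucklings.

N10, N16, N3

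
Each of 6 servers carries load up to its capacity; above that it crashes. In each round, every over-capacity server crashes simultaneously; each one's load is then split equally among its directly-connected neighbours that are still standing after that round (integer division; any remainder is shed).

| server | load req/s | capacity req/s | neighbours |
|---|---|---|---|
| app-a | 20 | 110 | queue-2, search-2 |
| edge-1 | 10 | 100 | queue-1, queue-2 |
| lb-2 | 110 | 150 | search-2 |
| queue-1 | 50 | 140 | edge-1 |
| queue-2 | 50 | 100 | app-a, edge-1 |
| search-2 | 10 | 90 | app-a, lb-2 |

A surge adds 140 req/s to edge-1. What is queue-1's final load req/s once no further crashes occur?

125

Round 1 — edge-1 at 150 > 100. edge-1 crashes.
  edge-1 sheds 150 req/s to queue-1, queue-2: 75 each.
    queue-1: 50+75 = 125 ≤ 140
    queue-2: 50+75 = 125 > 100
Round 2 — queue-2 crashes.
  queue-2 sheds 125 req/s to app-a: 125 each.
    app-a: 20+125 = 145 > 110
Round 3 — app-a crashes.
  app-a sheds 145 req/s to search-2: 145 each.
    search-2: 10+145 = 155 > 90
Round 4 — search-2 crashes.
  search-2 sheds 155 req/s to lb-2: 155 each.
    lb-2: 110+155 = 265 > 150
Round 5 — lb-2 crashes.
  lb-2 sheds 265 req/s: no online neighbours, lost.
No further crashes.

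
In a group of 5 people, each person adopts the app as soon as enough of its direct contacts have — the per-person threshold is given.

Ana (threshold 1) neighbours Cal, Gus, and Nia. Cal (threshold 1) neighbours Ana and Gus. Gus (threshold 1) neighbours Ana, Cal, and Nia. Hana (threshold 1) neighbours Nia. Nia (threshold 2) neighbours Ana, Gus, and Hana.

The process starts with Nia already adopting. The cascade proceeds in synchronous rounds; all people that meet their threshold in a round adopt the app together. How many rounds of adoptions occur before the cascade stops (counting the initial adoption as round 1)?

3

Round 1 — Nia adopts the app (initial).
Round 2 — checking thresholds:
  Ana: 1 of 3 neighbours ≥ 1, adopts the app.
  Gus: 1 of 3 neighbours ≥ 1, adopts the app.
  Hana: 1 of 1 neighbours ≥ 1, adopts the app.
Round 3 — checking thresholds:
  Cal: 2 of 2 neighbours ≥ 1, adopts the app.
Round 4 — no new adoptions; cascade stops.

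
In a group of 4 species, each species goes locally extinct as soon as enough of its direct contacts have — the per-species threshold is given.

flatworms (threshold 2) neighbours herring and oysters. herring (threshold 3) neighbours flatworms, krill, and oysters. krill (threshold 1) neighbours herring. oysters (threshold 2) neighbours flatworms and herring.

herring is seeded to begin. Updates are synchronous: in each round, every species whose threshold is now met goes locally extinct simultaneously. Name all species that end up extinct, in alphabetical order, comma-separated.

herring, krill

Round 1 — herring goes locally extinct (initial).
Round 2 — checking thresholds:
  flatworms: 1 of 2 neighbours < 2, holds.
  krill: 1 of 1 neighbours ≥ 1, goes locally extinct.
  oysters: 1 of 2 neighbours < 2, holds.
Round 3 — no new extinctions; cascade stops.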